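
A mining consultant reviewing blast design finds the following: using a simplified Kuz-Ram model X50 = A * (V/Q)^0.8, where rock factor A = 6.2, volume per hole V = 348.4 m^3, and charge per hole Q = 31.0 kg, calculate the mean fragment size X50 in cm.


Compute V/Q:
V/Q = 348.4 / 31.0 = 11.23870968
Raise to the power 0.8:
(V/Q)^0.8 = 11.23870968^0.8 = 6.927446206
Multiply by A:
X50 = 6.2 * 6.927446206
= 42.9502 cm

42.9502 cm


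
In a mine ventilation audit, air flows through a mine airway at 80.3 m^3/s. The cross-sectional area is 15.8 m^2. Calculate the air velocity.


Velocity = flow rate / cross-sectional area
= 80.3 / 15.8
= 5.0823 m/s

5.0823 m/s


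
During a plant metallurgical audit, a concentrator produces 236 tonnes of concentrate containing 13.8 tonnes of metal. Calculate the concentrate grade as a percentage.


5.8475%

Grade = (metal in concentrate / concentrate mass) * 100
= (13.8 / 236) * 100
= 0.05847457627 * 100
= 5.8475%


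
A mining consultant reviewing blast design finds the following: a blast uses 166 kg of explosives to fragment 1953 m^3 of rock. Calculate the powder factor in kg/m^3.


Powder factor = explosive mass / rock volume
= 166 / 1953
= 0.085 kg/m^3

0.085 kg/m^3


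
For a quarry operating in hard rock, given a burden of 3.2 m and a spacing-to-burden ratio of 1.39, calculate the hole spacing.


4.448 m

Spacing = burden * ratio
= 3.2 * 1.39
= 4.448 m


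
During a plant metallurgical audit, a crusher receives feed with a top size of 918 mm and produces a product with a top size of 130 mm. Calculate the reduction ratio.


Reduction ratio = feed size / product size
= 918 / 130
= 7.0615

7.0615


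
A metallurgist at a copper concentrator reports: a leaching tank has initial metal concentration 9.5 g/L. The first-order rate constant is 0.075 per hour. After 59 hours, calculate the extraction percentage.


Compute the exponent:
-k * t = -0.075 * 59 = -4.425
Remaining concentration:
C = 9.5 * exp(-4.425)
= 9.5 * 0.0119742113
= 0.1137550074 g/L
Extracted = 9.5 - 0.1137550074 = 9.386244993 g/L
Extraction % = 9.386244993 / 9.5 * 100
= 98.8026%

98.8026%


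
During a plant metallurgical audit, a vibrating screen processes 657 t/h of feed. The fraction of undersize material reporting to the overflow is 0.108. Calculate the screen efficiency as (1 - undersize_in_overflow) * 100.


Screen efficiency = (1 - fraction of undersize in overflow) * 100
= (1 - 0.108) * 100
= 0.892 * 100
= 89.2%

89.2%


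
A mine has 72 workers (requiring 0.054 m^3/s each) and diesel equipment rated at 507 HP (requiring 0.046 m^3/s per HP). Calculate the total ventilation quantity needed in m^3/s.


27.21 m^3/s

Airflow for workers:
Q_people = 72 * 0.054 = 3.888 m^3/s
Airflow for diesel equipment:
Q_diesel = 507 * 0.046 = 23.322 m^3/s
Total ventilation:
Q_total = 3.888 + 23.322
= 27.21 m^3/s


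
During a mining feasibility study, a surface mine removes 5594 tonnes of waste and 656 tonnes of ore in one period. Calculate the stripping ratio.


8.5274

Stripping ratio = waste tonnage / ore tonnage
= 5594 / 656
= 8.5274


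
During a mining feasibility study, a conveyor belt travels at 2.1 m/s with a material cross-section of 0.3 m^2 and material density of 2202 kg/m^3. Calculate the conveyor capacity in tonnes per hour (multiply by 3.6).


4994.136 t/h

Volumetric flow = speed * area
= 2.1 * 0.3 = 0.63 m^3/s
Mass flow = volumetric * density
= 0.63 * 2202 = 1387.26 kg/s
Convert to t/h: multiply by 3.6
Capacity = 1387.26 * 3.6
= 4994.136 t/h


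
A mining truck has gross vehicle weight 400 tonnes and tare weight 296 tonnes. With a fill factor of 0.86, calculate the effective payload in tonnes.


Maximum payload = gross - tare
= 400 - 296 = 104 tonnes
Effective payload = max payload * fill factor
= 104 * 0.86
= 89.44 tonnes

89.44 tonnes


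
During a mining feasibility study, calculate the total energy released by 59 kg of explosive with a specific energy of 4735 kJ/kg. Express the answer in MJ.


279.365 MJ

Energy = mass * specific_energy / 1000
= 59 * 4735 / 1000
= 279365 / 1000
= 279.365 MJ


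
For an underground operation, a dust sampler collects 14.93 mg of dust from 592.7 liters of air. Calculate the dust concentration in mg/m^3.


25.1898 mg/m^3

Convert liters to m^3: 1 m^3 = 1000 L
Concentration = mass / volume * 1000
= 14.93 / 592.7 * 1000
= 0.02518980935 * 1000
= 25.1898 mg/m^3


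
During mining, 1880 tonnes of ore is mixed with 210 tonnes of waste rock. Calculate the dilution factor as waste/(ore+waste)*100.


10.0478%

Total material = ore + waste
= 1880 + 210 = 2090 tonnes
Dilution = waste / total * 100
= 210 / 2090 * 100
= 0.1004784689 * 100
= 10.0478%


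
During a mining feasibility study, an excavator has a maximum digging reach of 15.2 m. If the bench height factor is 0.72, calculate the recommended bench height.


10.944 m

Bench height = reach * factor
= 15.2 * 0.72
= 10.944 m


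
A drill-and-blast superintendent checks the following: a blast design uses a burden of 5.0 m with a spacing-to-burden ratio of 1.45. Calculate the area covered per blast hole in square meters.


36.25 m^2

First, find the spacing:
Spacing = burden * ratio = 5.0 * 1.45
= 7.25 m
Then, calculate the area:
Area = burden * spacing = 5.0 * 7.25
= 36.25 m^2


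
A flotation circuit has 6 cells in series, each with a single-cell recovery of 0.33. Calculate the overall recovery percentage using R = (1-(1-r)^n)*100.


Complement of single-cell recovery:
1 - r = 1 - 0.33 = 0.67
Raise to power n:
(1 - r)^6 = 0.67^6 = 0.09045838217
Overall recovery:
R = (1 - 0.09045838217) * 100
= 90.9542%

90.9542%


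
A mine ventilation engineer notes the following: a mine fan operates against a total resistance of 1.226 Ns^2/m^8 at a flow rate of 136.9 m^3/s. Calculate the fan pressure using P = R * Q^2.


22977.2139 Pa

Compute Q^2:
Q^2 = 136.9^2 = 18741.61
Compute pressure:
P = R * Q^2 = 1.226 * 18741.61
= 22977.2139 Pa


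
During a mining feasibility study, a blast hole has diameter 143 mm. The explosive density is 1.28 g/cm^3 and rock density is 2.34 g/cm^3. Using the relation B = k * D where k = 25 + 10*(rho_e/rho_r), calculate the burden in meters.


First, compute k:
rho_e / rho_r = 1.28 / 2.34 = 0.547008547
k = 25 + 10 * 0.547008547 = 30.47008547
Then, compute burden:
B = k * D / 1000 = 30.47008547 * 143 / 1000
= 4357.222222 / 1000
= 4.3572 m

4.3572 m


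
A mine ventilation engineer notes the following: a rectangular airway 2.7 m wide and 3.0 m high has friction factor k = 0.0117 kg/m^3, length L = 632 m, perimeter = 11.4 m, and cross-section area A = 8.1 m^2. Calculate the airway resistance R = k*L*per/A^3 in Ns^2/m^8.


Compute the numerator:
k * L * per = 0.0117 * 632 * 11.4
= 84.29616
Compute the denominator:
A^3 = 8.1^3 = 531.441
Resistance:
R = 84.29616 / 531.441
= 0.1586 Ns^2/m^8

0.1586 Ns^2/m^8


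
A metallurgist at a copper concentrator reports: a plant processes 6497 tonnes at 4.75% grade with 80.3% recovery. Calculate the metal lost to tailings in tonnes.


60.7957 tonnes

Total metal in feed:
= 6497 * 4.75 / 100 = 308.6075 tonnes
Metal recovered:
= 308.6075 * 80.3 / 100 = 247.8118225 tonnes
Metal lost to tailings:
= 308.6075 - 247.8118225
= 60.7957 tonnes


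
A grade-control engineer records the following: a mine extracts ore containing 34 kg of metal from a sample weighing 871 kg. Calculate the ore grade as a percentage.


3.9036%

Ore grade = (metal mass / ore mass) * 100
= (34 / 871) * 100
= 0.03903559127 * 100
= 3.9036%


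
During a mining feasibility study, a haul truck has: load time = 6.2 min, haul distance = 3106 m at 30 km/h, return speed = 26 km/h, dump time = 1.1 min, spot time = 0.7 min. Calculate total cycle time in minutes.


Convert haul speed to m/min: 30 * 1000/60 = 500 m/min
Haul time = 3106 / 500 = 6.212 min
Convert return speed to m/min: 26 * 1000/60 = 433.3333333 m/min
Return time = 3106 / 433.3333333 = 7.167692308 min
Total cycle time:
= 6.2 + 6.212 + 1.1 + 7.167692308 + 0.7
= 21.3797 min

21.3797 min


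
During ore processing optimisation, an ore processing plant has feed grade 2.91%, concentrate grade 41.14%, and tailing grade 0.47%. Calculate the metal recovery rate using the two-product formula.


84.8178%

Using the two-product formula:
R = 100 * c * (f - t) / (f * (c - t))
Numerator = 100 * 41.14 * (2.91 - 0.47)
= 100 * 41.14 * 2.44
= 10038.16
Denominator = 2.91 * (41.14 - 0.47)
= 2.91 * 40.67
= 118.3497
R = 10038.16 / 118.3497
= 84.8178%


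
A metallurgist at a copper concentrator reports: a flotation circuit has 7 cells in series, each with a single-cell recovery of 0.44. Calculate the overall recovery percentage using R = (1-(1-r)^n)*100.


98.2729%

Complement of single-cell recovery:
1 - r = 1 - 0.44 = 0.56
Raise to power n:
(1 - r)^7 = 0.56^7 = 0.0172709485
Overall recovery:
R = (1 - 0.0172709485) * 100
= 98.2729%


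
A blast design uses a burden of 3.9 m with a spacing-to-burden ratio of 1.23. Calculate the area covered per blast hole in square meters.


First, find the spacing:
Spacing = burden * ratio = 3.9 * 1.23
= 4.797 m
Then, calculate the area:
Area = burden * spacing = 3.9 * 4.797
= 18.7083 m^2

18.7083 m^2


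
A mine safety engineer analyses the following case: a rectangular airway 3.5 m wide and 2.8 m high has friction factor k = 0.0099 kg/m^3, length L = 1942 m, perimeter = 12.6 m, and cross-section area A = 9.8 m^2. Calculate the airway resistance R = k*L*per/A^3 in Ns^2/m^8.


Compute the numerator:
k * L * per = 0.0099 * 1942 * 12.6
= 242.24508
Compute the denominator:
A^3 = 9.8^3 = 941.192
Resistance:
R = 242.24508 / 941.192
= 0.2574 Ns^2/m^8

0.2574 Ns^2/m^8


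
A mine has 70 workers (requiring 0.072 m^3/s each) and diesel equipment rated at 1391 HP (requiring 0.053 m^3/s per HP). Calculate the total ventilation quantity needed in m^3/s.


Airflow for workers:
Q_people = 70 * 0.072 = 5.04 m^3/s
Airflow for diesel equipment:
Q_diesel = 1391 * 0.053 = 73.723 m^3/s
Total ventilation:
Q_total = 5.04 + 73.723
= 78.763 m^3/s

78.763 m^3/s


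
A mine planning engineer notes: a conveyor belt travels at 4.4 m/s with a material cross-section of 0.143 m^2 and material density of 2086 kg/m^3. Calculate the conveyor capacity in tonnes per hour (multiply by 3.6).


4725.0403 t/h

Volumetric flow = speed * area
= 4.4 * 0.143 = 0.6292 m^3/s
Mass flow = volumetric * density
= 0.6292 * 2086 = 1312.5112 kg/s
Convert to t/h: multiply by 3.6
Capacity = 1312.5112 * 3.6
= 4725.0403 t/h


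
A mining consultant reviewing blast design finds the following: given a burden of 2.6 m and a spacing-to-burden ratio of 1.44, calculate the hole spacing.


3.744 m

Spacing = burden * ratio
= 2.6 * 1.44
= 3.744 m


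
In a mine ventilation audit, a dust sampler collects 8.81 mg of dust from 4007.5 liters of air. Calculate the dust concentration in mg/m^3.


2.1984 mg/m^3

Convert liters to m^3: 1 m^3 = 1000 L
Concentration = mass / volume * 1000
= 8.81 / 4007.5 * 1000
= 0.002198378041 * 1000
= 2.1984 mg/m^3


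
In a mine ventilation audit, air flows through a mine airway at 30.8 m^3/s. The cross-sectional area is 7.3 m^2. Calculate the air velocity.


Velocity = flow rate / cross-sectional area
= 30.8 / 7.3
= 4.2192 m/s

4.2192 m/s


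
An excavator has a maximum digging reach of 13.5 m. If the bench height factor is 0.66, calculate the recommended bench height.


8.91 m

Bench height = reach * factor
= 13.5 * 0.66
= 8.91 m


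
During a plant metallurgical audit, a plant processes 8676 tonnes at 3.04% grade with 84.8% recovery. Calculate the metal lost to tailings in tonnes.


Total metal in feed:
= 8676 * 3.04 / 100 = 263.7504 tonnes
Metal recovered:
= 263.7504 * 84.8 / 100 = 223.6603392 tonnes
Metal lost to tailings:
= 263.7504 - 223.6603392
= 40.0901 tonnes

40.0901 tonnes


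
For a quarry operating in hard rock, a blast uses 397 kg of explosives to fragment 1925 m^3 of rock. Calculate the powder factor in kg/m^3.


Powder factor = explosive mass / rock volume
= 397 / 1925
= 0.2062 kg/m^3

0.2062 kg/m^3


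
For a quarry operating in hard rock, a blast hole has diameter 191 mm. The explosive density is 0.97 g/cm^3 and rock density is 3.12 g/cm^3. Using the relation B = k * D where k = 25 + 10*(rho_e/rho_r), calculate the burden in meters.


5.3688 m

First, compute k:
rho_e / rho_r = 0.97 / 3.12 = 0.3108974359
k = 25 + 10 * 0.3108974359 = 28.10897436
Then, compute burden:
B = k * D / 1000 = 28.10897436 * 191 / 1000
= 5368.814103 / 1000
= 5.3688 m


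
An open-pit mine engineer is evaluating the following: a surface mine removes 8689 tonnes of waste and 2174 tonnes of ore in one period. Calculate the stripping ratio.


Stripping ratio = waste tonnage / ore tonnage
= 8689 / 2174
= 3.9968

3.9968


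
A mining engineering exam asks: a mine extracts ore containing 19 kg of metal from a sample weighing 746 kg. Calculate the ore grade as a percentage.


2.5469%

Ore grade = (metal mass / ore mass) * 100
= (19 / 746) * 100
= 0.0254691689 * 100
= 2.5469%


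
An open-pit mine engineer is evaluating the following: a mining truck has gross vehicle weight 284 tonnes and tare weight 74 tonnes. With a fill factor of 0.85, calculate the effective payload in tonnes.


Maximum payload = gross - tare
= 284 - 74 = 210 tonnes
Effective payload = max payload * fill factor
= 210 * 0.85
= 178.5 tonnes

178.5 tonnes


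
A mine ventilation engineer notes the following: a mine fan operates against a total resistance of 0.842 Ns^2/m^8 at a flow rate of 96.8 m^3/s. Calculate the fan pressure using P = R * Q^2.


7889.7421 Pa

Compute Q^2:
Q^2 = 96.8^2 = 9370.24
Compute pressure:
P = R * Q^2 = 0.842 * 9370.24
= 7889.7421 Pa


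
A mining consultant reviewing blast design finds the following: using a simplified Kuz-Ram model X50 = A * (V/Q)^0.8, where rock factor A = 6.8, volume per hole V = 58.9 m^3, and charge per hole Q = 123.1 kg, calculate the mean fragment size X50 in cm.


Compute V/Q:
V/Q = 58.9 / 123.1 = 0.4784727864
Raise to the power 0.8:
(V/Q)^0.8 = 0.4784727864^0.8 = 0.5544798821
Multiply by A:
X50 = 6.8 * 0.5544798821
= 3.7705 cm

3.7705 cm


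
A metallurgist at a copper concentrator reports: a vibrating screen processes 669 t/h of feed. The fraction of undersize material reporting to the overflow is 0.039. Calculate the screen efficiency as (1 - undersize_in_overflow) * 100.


Screen efficiency = (1 - fraction of undersize in overflow) * 100
= (1 - 0.039) * 100
= 0.961 * 100
= 96.1%

96.1%


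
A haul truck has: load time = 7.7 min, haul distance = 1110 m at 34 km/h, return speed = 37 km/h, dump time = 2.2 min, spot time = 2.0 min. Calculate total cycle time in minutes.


15.6588 min

Convert haul speed to m/min: 34 * 1000/60 = 566.6666667 m/min
Haul time = 1110 / 566.6666667 = 1.958823529 min
Convert return speed to m/min: 37 * 1000/60 = 616.6666667 m/min
Return time = 1110 / 616.6666667 = 1.8 min
Total cycle time:
= 7.7 + 1.958823529 + 2.2 + 1.8 + 2.0
= 15.6588 min


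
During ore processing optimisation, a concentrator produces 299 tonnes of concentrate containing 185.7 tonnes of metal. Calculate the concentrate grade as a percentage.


Grade = (metal in concentrate / concentrate mass) * 100
= (185.7 / 299) * 100
= 0.6210702341 * 100
= 62.107%

62.107%


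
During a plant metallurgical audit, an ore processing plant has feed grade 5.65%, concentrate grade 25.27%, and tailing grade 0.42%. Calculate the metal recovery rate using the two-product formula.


Using the two-product formula:
R = 100 * c * (f - t) / (f * (c - t))
Numerator = 100 * 25.27 * (5.65 - 0.42)
= 100 * 25.27 * 5.23
= 13216.21
Denominator = 5.65 * (25.27 - 0.42)
= 5.65 * 24.85
= 140.4025
R = 13216.21 / 140.4025
= 94.1309%

94.1309%


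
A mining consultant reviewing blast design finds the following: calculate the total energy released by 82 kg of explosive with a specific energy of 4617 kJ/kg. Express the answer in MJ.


378.594 MJ

Energy = mass * specific_energy / 1000
= 82 * 4617 / 1000
= 378594 / 1000
= 378.594 MJ


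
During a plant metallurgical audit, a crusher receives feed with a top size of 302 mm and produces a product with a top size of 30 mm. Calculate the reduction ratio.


Reduction ratio = feed size / product size
= 302 / 30
= 10.0667

10.0667


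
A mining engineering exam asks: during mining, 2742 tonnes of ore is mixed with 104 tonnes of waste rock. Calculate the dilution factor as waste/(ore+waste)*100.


3.6543%

Total material = ore + waste
= 2742 + 104 = 2846 tonnes
Dilution = waste / total * 100
= 104 / 2846 * 100
= 0.03654251581 * 100
= 3.6543%


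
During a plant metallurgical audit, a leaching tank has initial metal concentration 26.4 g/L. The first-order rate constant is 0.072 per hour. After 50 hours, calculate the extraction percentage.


Compute the exponent:
-k * t = -0.072 * 50 = -3.6
Remaining concentration:
C = 26.4 * exp(-3.6)
= 26.4 * 0.02732372245
= 0.7213462726 g/L
Extracted = 26.4 - 0.7213462726 = 25.67865373 g/L
Extraction % = 25.67865373 / 26.4 * 100
= 97.2676%

97.2676%


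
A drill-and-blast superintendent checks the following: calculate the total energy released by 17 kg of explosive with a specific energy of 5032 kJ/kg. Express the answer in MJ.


85.544 MJ

Energy = mass * specific_energy / 1000
= 17 * 5032 / 1000
= 85544 / 1000
= 85.544 MJ


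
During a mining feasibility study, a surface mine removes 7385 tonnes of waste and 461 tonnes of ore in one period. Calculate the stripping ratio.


Stripping ratio = waste tonnage / ore tonnage
= 7385 / 461
= 16.0195

16.0195


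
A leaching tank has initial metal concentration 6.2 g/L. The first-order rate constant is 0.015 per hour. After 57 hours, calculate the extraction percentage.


Compute the exponent:
-k * t = -0.015 * 57 = -0.855
Remaining concentration:
C = 6.2 * exp(-0.855)
= 6.2 * 0.4252831911
= 2.636755785 g/L
Extracted = 6.2 - 2.636755785 = 3.563244215 g/L
Extraction % = 3.563244215 / 6.2 * 100
= 57.4717%

57.4717%


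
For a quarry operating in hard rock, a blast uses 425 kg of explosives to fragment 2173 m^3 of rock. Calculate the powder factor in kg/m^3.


Powder factor = explosive mass / rock volume
= 425 / 2173
= 0.1956 kg/m^3

0.1956 kg/m^3


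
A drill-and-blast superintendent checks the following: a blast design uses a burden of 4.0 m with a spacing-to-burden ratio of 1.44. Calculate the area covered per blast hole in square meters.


23.04 m^2

First, find the spacing:
Spacing = burden * ratio = 4.0 * 1.44
= 5.76 m
Then, calculate the area:
Area = burden * spacing = 4.0 * 5.76
= 23.04 m^2


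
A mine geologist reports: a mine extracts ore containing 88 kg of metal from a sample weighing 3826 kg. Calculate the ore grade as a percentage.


2.3001%

Ore grade = (metal mass / ore mass) * 100
= (88 / 3826) * 100
= 0.02300052274 * 100
= 2.3001%


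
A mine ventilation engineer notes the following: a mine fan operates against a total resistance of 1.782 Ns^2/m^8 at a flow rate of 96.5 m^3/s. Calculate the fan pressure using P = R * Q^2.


Compute Q^2:
Q^2 = 96.5^2 = 9312.25
Compute pressure:
P = R * Q^2 = 1.782 * 9312.25
= 16594.4295 Pa

16594.4295 Pa


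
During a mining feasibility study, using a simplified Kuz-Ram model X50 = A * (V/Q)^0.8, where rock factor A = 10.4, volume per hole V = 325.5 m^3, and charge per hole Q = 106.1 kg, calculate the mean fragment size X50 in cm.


25.4977 cm

Compute V/Q:
V/Q = 325.5 / 106.1 = 3.067860509
Raise to the power 0.8:
(V/Q)^0.8 = 3.067860509^0.8 = 2.451706549
Multiply by A:
X50 = 10.4 * 2.451706549
= 25.4977 cm


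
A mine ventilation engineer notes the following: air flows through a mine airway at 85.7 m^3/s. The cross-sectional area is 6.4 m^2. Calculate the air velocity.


Velocity = flow rate / cross-sectional area
= 85.7 / 6.4
= 13.3906 m/s

13.3906 m/s


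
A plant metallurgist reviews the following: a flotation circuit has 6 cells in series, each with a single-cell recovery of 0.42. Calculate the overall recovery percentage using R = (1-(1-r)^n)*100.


Complement of single-cell recovery:
1 - r = 1 - 0.42 = 0.58
Raise to power n:
(1 - r)^6 = 0.58^6 = 0.03806869254
Overall recovery:
R = (1 - 0.03806869254) * 100
= 96.1931%

96.1931%


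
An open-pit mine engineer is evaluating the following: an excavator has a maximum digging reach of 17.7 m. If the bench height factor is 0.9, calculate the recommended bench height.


Bench height = reach * factor
= 17.7 * 0.9
= 15.93 m

15.93 m


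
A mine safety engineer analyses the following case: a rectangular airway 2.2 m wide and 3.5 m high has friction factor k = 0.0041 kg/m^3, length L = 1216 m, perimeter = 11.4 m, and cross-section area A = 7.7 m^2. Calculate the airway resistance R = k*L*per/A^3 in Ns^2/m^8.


Compute the numerator:
k * L * per = 0.0041 * 1216 * 11.4
= 56.83584
Compute the denominator:
A^3 = 7.7^3 = 456.533
Resistance:
R = 56.83584 / 456.533
= 0.1245 Ns^2/m^8

0.1245 Ns^2/m^8


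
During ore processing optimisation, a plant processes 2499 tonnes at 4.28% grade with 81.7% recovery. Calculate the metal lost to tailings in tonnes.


19.5732 tonnes

Total metal in feed:
= 2499 * 4.28 / 100 = 106.9572 tonnes
Metal recovered:
= 106.9572 * 81.7 / 100 = 87.3840324 tonnes
Metal lost to tailings:
= 106.9572 - 87.3840324
= 19.5732 tonnes


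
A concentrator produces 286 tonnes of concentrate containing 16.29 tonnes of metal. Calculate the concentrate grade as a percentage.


Grade = (metal in concentrate / concentrate mass) * 100
= (16.29 / 286) * 100
= 0.05695804196 * 100
= 5.6958%

5.6958%


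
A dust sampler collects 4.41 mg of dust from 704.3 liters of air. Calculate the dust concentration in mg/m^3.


6.2615 mg/m^3

Convert liters to m^3: 1 m^3 = 1000 L
Concentration = mass / volume * 1000
= 4.41 / 704.3 * 1000
= 0.006261536277 * 1000
= 6.2615 mg/m^3


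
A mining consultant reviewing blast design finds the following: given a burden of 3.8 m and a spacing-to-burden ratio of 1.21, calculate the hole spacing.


4.598 m

Spacing = burden * ratio
= 3.8 * 1.21
= 4.598 m


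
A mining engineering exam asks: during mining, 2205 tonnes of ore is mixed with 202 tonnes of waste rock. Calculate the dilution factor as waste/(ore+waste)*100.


8.3922%

Total material = ore + waste
= 2205 + 202 = 2407 tonnes
Dilution = waste / total * 100
= 202 / 2407 * 100
= 0.08392189447 * 100
= 8.3922%


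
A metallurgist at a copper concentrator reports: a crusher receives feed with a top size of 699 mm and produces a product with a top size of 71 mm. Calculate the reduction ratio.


9.8451

Reduction ratio = feed size / product size
= 699 / 71
= 9.8451


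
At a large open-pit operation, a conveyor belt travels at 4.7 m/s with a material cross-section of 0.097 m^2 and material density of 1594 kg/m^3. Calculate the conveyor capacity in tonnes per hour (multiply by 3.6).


Volumetric flow = speed * area
= 4.7 * 0.097 = 0.4559 m^3/s
Mass flow = volumetric * density
= 0.4559 * 1594 = 726.7046 kg/s
Convert to t/h: multiply by 3.6
Capacity = 726.7046 * 3.6
= 2616.1366 t/h

2616.1366 t/h


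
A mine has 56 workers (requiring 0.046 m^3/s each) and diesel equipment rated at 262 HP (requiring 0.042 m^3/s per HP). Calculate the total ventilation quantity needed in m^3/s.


Airflow for workers:
Q_people = 56 * 0.046 = 2.576 m^3/s
Airflow for diesel equipment:
Q_diesel = 262 * 0.042 = 11.004 m^3/s
Total ventilation:
Q_total = 2.576 + 11.004
= 13.58 m^3/s

13.58 m^3/s


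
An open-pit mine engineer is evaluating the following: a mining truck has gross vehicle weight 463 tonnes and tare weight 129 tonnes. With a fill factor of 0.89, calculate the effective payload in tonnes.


Maximum payload = gross - tare
= 463 - 129 = 334 tonnes
Effective payload = max payload * fill factor
= 334 * 0.89
= 297.26 tonnes

297.26 tonnes


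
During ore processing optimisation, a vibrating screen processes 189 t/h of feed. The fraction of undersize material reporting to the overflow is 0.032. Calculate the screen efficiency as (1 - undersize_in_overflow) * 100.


Screen efficiency = (1 - fraction of undersize in overflow) * 100
= (1 - 0.032) * 100
= 0.968 * 100
= 96.8%

96.8%


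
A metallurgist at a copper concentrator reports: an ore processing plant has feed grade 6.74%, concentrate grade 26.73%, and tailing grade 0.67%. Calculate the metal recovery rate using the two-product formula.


92.3748%

Using the two-product formula:
R = 100 * c * (f - t) / (f * (c - t))
Numerator = 100 * 26.73 * (6.74 - 0.67)
= 100 * 26.73 * 6.07
= 16225.11
Denominator = 6.74 * (26.73 - 0.67)
= 6.74 * 26.06
= 175.6444
R = 16225.11 / 175.6444
= 92.3748%


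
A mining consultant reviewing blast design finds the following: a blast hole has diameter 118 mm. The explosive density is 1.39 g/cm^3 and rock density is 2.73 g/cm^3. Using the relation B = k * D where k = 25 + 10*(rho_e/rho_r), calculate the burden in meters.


First, compute k:
rho_e / rho_r = 1.39 / 2.73 = 0.5091575092
k = 25 + 10 * 0.5091575092 = 30.09157509
Then, compute burden:
B = k * D / 1000 = 30.09157509 * 118 / 1000
= 3550.805861 / 1000
= 3.5508 m

3.5508 m


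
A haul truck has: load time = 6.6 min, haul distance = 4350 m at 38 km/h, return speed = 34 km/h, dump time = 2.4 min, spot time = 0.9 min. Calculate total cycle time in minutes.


24.4449 min

Convert haul speed to m/min: 38 * 1000/60 = 633.3333333 m/min
Haul time = 4350 / 633.3333333 = 6.868421053 min
Convert return speed to m/min: 34 * 1000/60 = 566.6666667 m/min
Return time = 4350 / 566.6666667 = 7.676470588 min
Total cycle time:
= 6.6 + 6.868421053 + 2.4 + 7.676470588 + 0.9
= 24.4449 min


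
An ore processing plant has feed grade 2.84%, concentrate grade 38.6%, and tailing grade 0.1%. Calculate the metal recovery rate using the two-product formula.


Using the two-product formula:
R = 100 * c * (f - t) / (f * (c - t))
Numerator = 100 * 38.6 * (2.84 - 0.1)
= 100 * 38.6 * 2.74
= 10576.4
Denominator = 2.84 * (38.6 - 0.1)
= 2.84 * 38.5
= 109.34
R = 10576.4 / 109.34
= 96.7295%

96.7295%


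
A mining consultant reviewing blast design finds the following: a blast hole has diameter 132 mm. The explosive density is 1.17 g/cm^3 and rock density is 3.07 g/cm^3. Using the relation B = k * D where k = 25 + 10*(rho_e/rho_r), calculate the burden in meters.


First, compute k:
rho_e / rho_r = 1.17 / 3.07 = 0.3811074919
k = 25 + 10 * 0.3811074919 = 28.81107492
Then, compute burden:
B = k * D / 1000 = 28.81107492 * 132 / 1000
= 3803.061889 / 1000
= 3.8031 m

3.8031 m


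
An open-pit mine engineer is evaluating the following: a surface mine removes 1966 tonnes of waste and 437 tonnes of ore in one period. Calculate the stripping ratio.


4.4989

Stripping ratio = waste tonnage / ore tonnage
= 1966 / 437
= 4.4989


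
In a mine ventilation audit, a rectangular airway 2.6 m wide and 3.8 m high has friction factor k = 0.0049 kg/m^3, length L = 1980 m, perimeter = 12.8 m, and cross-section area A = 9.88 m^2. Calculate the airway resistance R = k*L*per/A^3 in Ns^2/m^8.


0.1288 Ns^2/m^8

Compute the numerator:
k * L * per = 0.0049 * 1980 * 12.8
= 124.1856
Compute the denominator:
A^3 = 9.88^3 = 964.430272
Resistance:
R = 124.1856 / 964.430272
= 0.1288 Ns^2/m^8


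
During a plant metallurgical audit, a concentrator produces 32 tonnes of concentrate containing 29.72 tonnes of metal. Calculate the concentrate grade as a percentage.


Grade = (metal in concentrate / concentrate mass) * 100
= (29.72 / 32) * 100
= 0.92875 * 100
= 92.875%

92.875%


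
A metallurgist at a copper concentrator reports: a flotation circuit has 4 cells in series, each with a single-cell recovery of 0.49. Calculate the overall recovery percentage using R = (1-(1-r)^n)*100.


93.2348%

Complement of single-cell recovery:
1 - r = 1 - 0.49 = 0.51
Raise to power n:
(1 - r)^4 = 0.51^4 = 0.06765201
Overall recovery:
R = (1 - 0.06765201) * 100
= 93.2348%


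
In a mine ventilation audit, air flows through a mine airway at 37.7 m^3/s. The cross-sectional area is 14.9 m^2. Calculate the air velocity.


Velocity = flow rate / cross-sectional area
= 37.7 / 14.9
= 2.5302 m/s

2.5302 m/s


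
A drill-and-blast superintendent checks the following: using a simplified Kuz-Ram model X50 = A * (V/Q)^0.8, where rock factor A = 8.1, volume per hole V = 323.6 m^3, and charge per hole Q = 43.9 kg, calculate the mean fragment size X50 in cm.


Compute V/Q:
V/Q = 323.6 / 43.9 = 7.371298405
Raise to the power 0.8:
(V/Q)^0.8 = 7.371298405^0.8 = 4.943507463
Multiply by A:
X50 = 8.1 * 4.943507463
= 40.0424 cm

40.0424 cm


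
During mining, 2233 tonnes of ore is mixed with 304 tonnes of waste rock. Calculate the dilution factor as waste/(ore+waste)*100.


11.9827%

Total material = ore + waste
= 2233 + 304 = 2537 tonnes
Dilution = waste / total * 100
= 304 / 2537 * 100
= 0.1198265668 * 100
= 11.9827%


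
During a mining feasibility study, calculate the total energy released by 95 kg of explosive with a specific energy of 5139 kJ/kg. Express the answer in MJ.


488.205 MJ

Energy = mass * specific_energy / 1000
= 95 * 5139 / 1000
= 488205 / 1000
= 488.205 MJ


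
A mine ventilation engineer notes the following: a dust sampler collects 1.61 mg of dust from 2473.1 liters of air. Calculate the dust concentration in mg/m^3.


0.651 mg/m^3

Convert liters to m^3: 1 m^3 = 1000 L
Concentration = mass / volume * 1000
= 1.61 / 2473.1 * 1000
= 0.0006510048118 * 1000
= 0.651 mg/m^3


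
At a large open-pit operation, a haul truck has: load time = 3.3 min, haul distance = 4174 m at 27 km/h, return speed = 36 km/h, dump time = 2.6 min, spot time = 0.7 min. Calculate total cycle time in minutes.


22.8322 min

Convert haul speed to m/min: 27 * 1000/60 = 450 m/min
Haul time = 4174 / 450 = 9.275555556 min
Convert return speed to m/min: 36 * 1000/60 = 600 m/min
Return time = 4174 / 600 = 6.956666667 min
Total cycle time:
= 3.3 + 9.275555556 + 2.6 + 6.956666667 + 0.7
= 22.8322 min


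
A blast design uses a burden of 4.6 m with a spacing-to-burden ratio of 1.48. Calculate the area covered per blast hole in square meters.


First, find the spacing:
Spacing = burden * ratio = 4.6 * 1.48
= 6.808 m
Then, calculate the area:
Area = burden * spacing = 4.6 * 6.808
= 31.3168 m^2

31.3168 m^2


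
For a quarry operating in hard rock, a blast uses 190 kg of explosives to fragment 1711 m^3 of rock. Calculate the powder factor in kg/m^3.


0.111 kg/m^3

Powder factor = explosive mass / rock volume
= 190 / 1711
= 0.111 kg/m^3


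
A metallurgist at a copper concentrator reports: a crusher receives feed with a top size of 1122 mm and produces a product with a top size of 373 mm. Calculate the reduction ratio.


3.008

Reduction ratio = feed size / product size
= 1122 / 373
= 3.008


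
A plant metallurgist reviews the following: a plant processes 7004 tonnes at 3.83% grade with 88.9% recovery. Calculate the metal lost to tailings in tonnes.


Total metal in feed:
= 7004 * 3.83 / 100 = 268.2532 tonnes
Metal recovered:
= 268.2532 * 88.9 / 100 = 238.4770948 tonnes
Metal lost to tailings:
= 268.2532 - 238.4770948
= 29.7761 tonnes

29.7761 tonnes


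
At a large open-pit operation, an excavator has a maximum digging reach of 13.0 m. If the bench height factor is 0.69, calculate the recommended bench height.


Bench height = reach * factor
= 13.0 * 0.69
= 8.97 m

8.97 m


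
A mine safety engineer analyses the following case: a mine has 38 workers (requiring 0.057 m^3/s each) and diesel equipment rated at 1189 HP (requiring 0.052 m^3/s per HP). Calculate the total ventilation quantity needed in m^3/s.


Airflow for workers:
Q_people = 38 * 0.057 = 2.166 m^3/s
Airflow for diesel equipment:
Q_diesel = 1189 * 0.052 = 61.828 m^3/s
Total ventilation:
Q_total = 2.166 + 61.828
= 63.994 m^3/s

63.994 m^3/s


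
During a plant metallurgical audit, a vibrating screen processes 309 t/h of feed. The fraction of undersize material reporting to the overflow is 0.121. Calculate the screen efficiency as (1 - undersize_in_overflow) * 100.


Screen efficiency = (1 - fraction of undersize in overflow) * 100
= (1 - 0.121) * 100
= 0.879 * 100
= 87.9%

87.9%


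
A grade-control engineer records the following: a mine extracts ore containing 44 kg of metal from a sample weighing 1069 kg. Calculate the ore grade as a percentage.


4.116%

Ore grade = (metal mass / ore mass) * 100
= (44 / 1069) * 100
= 0.04115996258 * 100
= 4.116%


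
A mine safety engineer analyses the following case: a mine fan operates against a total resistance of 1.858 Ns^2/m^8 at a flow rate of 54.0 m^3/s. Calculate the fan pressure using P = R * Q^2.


Compute Q^2:
Q^2 = 54.0^2 = 2916.0
Compute pressure:
P = R * Q^2 = 1.858 * 2916.0
= 5417.928 Pa

5417.928 Pa


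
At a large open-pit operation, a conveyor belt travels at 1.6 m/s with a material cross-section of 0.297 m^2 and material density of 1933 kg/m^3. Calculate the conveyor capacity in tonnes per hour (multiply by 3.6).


Volumetric flow = speed * area
= 1.6 * 0.297 = 0.4752 m^3/s
Mass flow = volumetric * density
= 0.4752 * 1933 = 918.5616 kg/s
Convert to t/h: multiply by 3.6
Capacity = 918.5616 * 3.6
= 3306.8218 t/h

3306.8218 t/h


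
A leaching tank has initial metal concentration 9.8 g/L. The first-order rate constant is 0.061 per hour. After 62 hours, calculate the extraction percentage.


97.7223%

Compute the exponent:
-k * t = -0.061 * 62 = -3.782
Remaining concentration:
C = 9.8 * exp(-3.782)
= 9.8 * 0.02277709166
= 0.2232154982 g/L
Extracted = 9.8 - 0.2232154982 = 9.576784502 g/L
Extraction % = 9.576784502 / 9.8 * 100
= 97.7223%


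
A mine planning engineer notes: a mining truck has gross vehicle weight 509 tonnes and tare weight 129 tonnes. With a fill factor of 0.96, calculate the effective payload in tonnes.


364.8 tonnes

Maximum payload = gross - tare
= 509 - 129 = 380 tonnes
Effective payload = max payload * fill factor
= 380 * 0.96
= 364.8 tonnes


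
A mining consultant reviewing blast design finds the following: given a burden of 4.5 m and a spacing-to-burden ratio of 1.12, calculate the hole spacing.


5.04 m

Spacing = burden * ratio
= 4.5 * 1.12
= 5.04 m


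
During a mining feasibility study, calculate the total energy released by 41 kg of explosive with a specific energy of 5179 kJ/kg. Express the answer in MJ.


Energy = mass * specific_energy / 1000
= 41 * 5179 / 1000
= 212339 / 1000
= 212.339 MJ

212.339 MJ


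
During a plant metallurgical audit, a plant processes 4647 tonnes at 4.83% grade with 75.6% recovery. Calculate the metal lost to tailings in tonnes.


54.7658 tonnes

Total metal in feed:
= 4647 * 4.83 / 100 = 224.4501 tonnes
Metal recovered:
= 224.4501 * 75.6 / 100 = 169.6842756 tonnes
Metal lost to tailings:
= 224.4501 - 169.6842756
= 54.7658 tonnes


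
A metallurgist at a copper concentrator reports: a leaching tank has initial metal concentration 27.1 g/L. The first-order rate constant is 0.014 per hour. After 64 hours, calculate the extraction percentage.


59.1801%

Compute the exponent:
-k * t = -0.014 * 64 = -0.896
Remaining concentration:
C = 27.1 * exp(-0.896)
= 27.1 * 0.4081991953
= 11.06219819 g/L
Extracted = 27.1 - 11.06219819 = 16.03780181 g/L
Extraction % = 16.03780181 / 27.1 * 100
= 59.1801%


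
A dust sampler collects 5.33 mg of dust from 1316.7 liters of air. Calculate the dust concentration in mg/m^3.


4.048 mg/m^3

Convert liters to m^3: 1 m^3 = 1000 L
Concentration = mass / volume * 1000
= 5.33 / 1316.7 * 1000
= 0.004047998785 * 1000
= 4.048 mg/m^3


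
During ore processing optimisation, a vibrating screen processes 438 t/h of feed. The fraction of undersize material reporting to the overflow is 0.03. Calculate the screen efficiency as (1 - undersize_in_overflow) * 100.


Screen efficiency = (1 - fraction of undersize in overflow) * 100
= (1 - 0.03) * 100
= 0.97 * 100
= 97.0%

97.0%


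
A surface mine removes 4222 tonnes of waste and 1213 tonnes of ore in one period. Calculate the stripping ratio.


3.4806

Stripping ratio = waste tonnage / ore tonnage
= 4222 / 1213
= 3.4806


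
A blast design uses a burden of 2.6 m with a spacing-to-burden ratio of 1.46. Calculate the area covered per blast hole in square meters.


9.8696 m^2

First, find the spacing:
Spacing = burden * ratio = 2.6 * 1.46
= 3.796 m
Then, calculate the area:
Area = burden * spacing = 2.6 * 3.796
= 9.8696 m^2


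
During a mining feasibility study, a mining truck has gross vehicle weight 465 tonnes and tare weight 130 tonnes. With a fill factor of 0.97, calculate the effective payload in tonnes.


324.95 tonnes

Maximum payload = gross - tare
= 465 - 130 = 335 tonnes
Effective payload = max payload * fill factor
= 335 * 0.97
= 324.95 tonnes


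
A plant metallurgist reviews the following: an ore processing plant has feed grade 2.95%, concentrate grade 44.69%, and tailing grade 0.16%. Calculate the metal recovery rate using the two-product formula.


94.9161%

Using the two-product formula:
R = 100 * c * (f - t) / (f * (c - t))
Numerator = 100 * 44.69 * (2.95 - 0.16)
= 100 * 44.69 * 2.79
= 12468.51
Denominator = 2.95 * (44.69 - 0.16)
= 2.95 * 44.53
= 131.3635
R = 12468.51 / 131.3635
= 94.9161%


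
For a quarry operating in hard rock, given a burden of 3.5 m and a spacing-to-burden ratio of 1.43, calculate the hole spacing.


5.005 m

Spacing = burden * ratio
= 3.5 * 1.43
= 5.005 m


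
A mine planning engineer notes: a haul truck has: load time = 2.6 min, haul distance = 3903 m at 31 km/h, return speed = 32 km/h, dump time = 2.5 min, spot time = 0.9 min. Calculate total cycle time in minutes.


Convert haul speed to m/min: 31 * 1000/60 = 516.6666667 m/min
Haul time = 3903 / 516.6666667 = 7.554193548 min
Convert return speed to m/min: 32 * 1000/60 = 533.3333333 m/min
Return time = 3903 / 533.3333333 = 7.318125 min
Total cycle time:
= 2.6 + 7.554193548 + 2.5 + 7.318125 + 0.9
= 20.8723 min

20.8723 min


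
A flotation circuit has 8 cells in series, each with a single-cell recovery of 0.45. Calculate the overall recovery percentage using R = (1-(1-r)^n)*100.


Complement of single-cell recovery:
1 - r = 1 - 0.45 = 0.55
Raise to power n:
(1 - r)^8 = 0.55^8 = 0.008373393789
Overall recovery:
R = (1 - 0.008373393789) * 100
= 99.1627%

99.1627%


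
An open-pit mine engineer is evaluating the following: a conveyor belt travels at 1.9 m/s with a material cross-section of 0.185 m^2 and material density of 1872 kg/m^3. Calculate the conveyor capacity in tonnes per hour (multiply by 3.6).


Volumetric flow = speed * area
= 1.9 * 0.185 = 0.3515 m^3/s
Mass flow = volumetric * density
= 0.3515 * 1872 = 658.008 kg/s
Convert to t/h: multiply by 3.6
Capacity = 658.008 * 3.6
= 2368.8288 t/h

2368.8288 t/h


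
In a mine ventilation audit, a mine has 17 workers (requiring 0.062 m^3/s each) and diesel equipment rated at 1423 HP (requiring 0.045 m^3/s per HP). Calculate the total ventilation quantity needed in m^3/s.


65.089 m^3/s

Airflow for workers:
Q_people = 17 * 0.062 = 1.054 m^3/s
Airflow for diesel equipment:
Q_diesel = 1423 * 0.045 = 64.035 m^3/s
Total ventilation:
Q_total = 1.054 + 64.035
= 65.089 m^3/s


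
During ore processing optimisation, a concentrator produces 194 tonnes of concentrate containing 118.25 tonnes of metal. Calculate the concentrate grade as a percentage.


Grade = (metal in concentrate / concentrate mass) * 100
= (118.25 / 194) * 100
= 0.6095360825 * 100
= 60.9536%

60.9536%


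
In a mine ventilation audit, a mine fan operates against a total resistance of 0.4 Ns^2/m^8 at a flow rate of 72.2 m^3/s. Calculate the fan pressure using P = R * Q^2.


2085.136 Pa

Compute Q^2:
Q^2 = 72.2^2 = 5212.84
Compute pressure:
P = R * Q^2 = 0.4 * 5212.84
= 2085.136 Pa


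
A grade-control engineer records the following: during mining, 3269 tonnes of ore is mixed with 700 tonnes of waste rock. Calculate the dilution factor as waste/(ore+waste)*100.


Total material = ore + waste
= 3269 + 700 = 3969 tonnes
Dilution = waste / total * 100
= 700 / 3969 * 100
= 0.176366843 * 100
= 17.6367%

17.6367%
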